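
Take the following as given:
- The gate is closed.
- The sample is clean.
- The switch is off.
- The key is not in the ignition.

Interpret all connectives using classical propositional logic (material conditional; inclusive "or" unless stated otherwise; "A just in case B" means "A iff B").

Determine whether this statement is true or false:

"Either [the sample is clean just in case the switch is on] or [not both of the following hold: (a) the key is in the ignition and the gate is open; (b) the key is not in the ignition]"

Let Q = "the sample is contaminated" (F), R = "the switch is on" (F), S = "the key is in the ignition" (F), P = "the gate is open" (F).
In symbols: (¬Q ↔ R) ∨ ((S ∧ P) ↑ ¬S)

¬Q = ¬F = T
¬Q ↔ R = T ↔ F = F
S ∧ P = F ∧ F = F
¬S = ¬F = T
(S ∧ P) ↑ ¬S = F ↑ T = T
(¬Q ↔ R) ∨ ((S ∧ P) ↑ ¬S) = F ∨ T = T

True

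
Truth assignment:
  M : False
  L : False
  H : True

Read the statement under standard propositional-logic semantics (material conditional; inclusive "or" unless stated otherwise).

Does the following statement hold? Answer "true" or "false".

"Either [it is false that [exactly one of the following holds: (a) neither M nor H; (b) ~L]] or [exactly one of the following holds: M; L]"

Values: M=F, H=T, L=F.
This is ¬((M ↓ H) ⊕ ¬L) ∨ (M ⊕ L).

M ↓ H = F ↓ T = F
¬L = ¬F = T
(M ↓ H) ⊕ ¬L = F ⊕ T = T
¬((M ↓ H) ⊕ ¬L) = ¬T = F
M ⊕ L = F ⊕ F = F
¬((M ↓ H) ⊕ ¬L) ∨ (M ⊕ L) = F ∨ F = F

False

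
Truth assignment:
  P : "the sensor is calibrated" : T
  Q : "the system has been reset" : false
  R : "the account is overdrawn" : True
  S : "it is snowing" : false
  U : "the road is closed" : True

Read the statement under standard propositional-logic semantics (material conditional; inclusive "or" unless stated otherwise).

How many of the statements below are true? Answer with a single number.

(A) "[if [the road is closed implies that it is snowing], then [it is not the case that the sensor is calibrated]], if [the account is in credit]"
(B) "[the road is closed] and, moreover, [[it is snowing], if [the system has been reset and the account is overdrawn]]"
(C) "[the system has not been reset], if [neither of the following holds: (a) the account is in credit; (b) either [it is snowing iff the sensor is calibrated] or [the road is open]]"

3

(A): Parsed as ¬R → ((U → S) → ¬P)

¬R = ¬T = F
U → S = T → F = F
¬P = ¬T = F
(U → S) → ¬P = F → F = T
¬R → ((U → S) → ¬P) = F → T = T
Hence (A) is true.

(B): Parsed as U ∧ ((Q ∧ R) → S)

Q ∧ R = F ∧ T = F
(Q ∧ R) → S = F → F = T
U ∧ ((Q ∧ R) → S) = T ∧ T = T
Thus (B) is true.

(C): Parsed as (¬R ↓ ((S ↔ P) ∨ ¬U)) → ¬Q

¬R = ¬T = F
S ↔ P = F ↔ T = F
¬U = ¬T = F
(S ↔ P) ∨ ¬U = F ∨ F = F
¬R ↓ ((S ↔ P) ∨ ¬U) = F ↓ F = T
¬Q = ¬F = T
(¬R ↓ ((S ↔ P) ∨ ¬U)) → ¬Q = T → T = T
Hence (C) is true.

3 of the 3 statements are true ((A), (B), (C)).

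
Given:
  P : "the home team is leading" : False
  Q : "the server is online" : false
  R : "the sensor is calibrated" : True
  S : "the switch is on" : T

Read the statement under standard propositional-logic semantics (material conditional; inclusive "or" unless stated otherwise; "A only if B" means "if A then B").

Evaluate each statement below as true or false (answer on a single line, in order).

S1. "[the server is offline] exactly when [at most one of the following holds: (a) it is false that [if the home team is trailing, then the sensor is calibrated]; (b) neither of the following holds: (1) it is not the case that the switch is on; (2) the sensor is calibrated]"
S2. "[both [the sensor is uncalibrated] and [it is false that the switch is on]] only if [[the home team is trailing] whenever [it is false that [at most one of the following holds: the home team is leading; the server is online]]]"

S1: Parsed as ~Q <-> (~(~P -> R) nand (~S nor R))

~Q = ~F = T
~P = ~F = T
~P -> R = T -> T = T
~(~P -> R) = ~T = F
~S = ~T = F
~S nor R = F nor T = F
~(~P -> R) nand (~S nor R) = F nand F = T
~Q <-> (~(~P -> R) nand (~S nor R)) = T <-> T = T
Hence S1 is true.

S2: This is (~R & ~S) -> (~(P nand Q) -> ~P).

~R = ~T = F
~S = ~T = F
~R & ~S = F & F = F
P nand Q = F nand F = T
~(P nand Q) = ~T = F
~P = ~F = T
~(P nand Q) -> ~P = F -> T = T
(~R & ~S) -> (~(P nand Q) -> ~P) = F -> T = T
Hence S2 is true.

S1 True, S2 True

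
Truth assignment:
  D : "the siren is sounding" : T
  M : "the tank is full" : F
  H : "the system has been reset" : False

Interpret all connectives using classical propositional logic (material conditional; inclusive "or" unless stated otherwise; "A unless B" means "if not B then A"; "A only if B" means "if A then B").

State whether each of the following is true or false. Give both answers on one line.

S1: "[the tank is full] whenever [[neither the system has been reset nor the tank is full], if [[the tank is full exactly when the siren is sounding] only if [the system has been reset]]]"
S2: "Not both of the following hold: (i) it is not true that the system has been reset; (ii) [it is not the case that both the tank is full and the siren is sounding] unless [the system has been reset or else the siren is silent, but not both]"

S1 false / S2 false

S1: This is (((M <-> D) -> H) -> (H nor M)) -> M.

M <-> D = F <-> T = F
(M <-> D) -> H = F -> F = T
H nor M = F nor F = T
((M <-> D) -> H) -> (H nor M) = T -> T = T
(((M <-> D) -> H) -> (H nor M)) -> M = T -> F = F
Hence S1 is false.

S2: In symbols: ~H nand ((M nand D) | (H xor ~D))

~H = ~F = T
M nand D = F nand T = T
~D = ~T = F
H xor ~D = F xor F = F
(M nand D) | (H xor ~D) = T | F = T
~H nand ((M nand D) | (H xor ~D)) = T nand T = F
So S2 is false.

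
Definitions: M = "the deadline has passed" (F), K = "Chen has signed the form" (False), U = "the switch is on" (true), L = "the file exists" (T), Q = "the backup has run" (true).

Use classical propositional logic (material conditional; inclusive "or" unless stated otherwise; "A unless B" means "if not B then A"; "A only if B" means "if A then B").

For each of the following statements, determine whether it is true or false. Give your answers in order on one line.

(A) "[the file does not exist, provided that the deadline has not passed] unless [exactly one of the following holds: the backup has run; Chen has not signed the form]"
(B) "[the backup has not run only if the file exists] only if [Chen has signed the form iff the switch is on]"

(A): Formalization: (¬M → ¬L) ∨ (Q ⊕ ¬K)

¬M = ¬F = T
¬L = ¬T = F
¬M → ¬L = T → F = F
¬K = ¬F = T
Q ⊕ ¬K = T ⊕ T = F
(¬M → ¬L) ∨ (Q ⊕ ¬K) = F ∨ F = F
So (A) is false.

(B): Parsed as (¬Q → L) → (K ↔ U)

¬Q = ¬T = F
¬Q → L = F → T = T
K ↔ U = F ↔ T = F
(¬Q → L) → (K ↔ U) = T → F = F
So (B) is false.

(A) False; (B) False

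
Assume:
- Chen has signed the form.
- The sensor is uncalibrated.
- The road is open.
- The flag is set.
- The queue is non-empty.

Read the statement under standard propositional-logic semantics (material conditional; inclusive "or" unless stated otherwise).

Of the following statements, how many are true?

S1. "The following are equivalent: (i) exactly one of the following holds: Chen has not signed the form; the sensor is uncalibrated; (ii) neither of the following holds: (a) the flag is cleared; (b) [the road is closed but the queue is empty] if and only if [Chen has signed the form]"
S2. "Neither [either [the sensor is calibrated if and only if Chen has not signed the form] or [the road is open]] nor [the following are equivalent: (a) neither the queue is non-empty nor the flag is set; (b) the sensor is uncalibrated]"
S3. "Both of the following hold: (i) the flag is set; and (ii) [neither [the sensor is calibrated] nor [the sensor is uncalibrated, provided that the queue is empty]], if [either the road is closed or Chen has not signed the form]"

2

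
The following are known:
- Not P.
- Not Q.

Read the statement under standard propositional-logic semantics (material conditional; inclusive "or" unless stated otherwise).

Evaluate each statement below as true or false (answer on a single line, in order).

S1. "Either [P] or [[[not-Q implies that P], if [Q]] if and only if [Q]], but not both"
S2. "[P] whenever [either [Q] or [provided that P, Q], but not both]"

S1 F; S2 F

S1: Parsed as P xor ((Q -> (~Q -> P)) <-> Q)

~Q = ~F = T
~Q -> P = T -> F = F
Q -> (~Q -> P) = F -> F = T
(Q -> (~Q -> P)) <-> Q = T <-> F = F
P xor ((Q -> (~Q -> P)) <-> Q) = F xor F = F
So S1 is false.

S2: In symbols: (Q xor (P -> Q)) -> P

P -> Q = F -> F = T
Q xor (P -> Q) = F xor T = T
(Q xor (P -> Q)) -> P = T -> F = F
Thus S2 is false.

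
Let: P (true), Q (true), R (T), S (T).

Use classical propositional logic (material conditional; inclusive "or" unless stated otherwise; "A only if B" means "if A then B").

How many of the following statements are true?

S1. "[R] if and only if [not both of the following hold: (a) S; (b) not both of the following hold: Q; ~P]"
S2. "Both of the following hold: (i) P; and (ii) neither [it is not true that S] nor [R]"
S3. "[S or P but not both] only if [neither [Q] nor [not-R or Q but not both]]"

S1: Parsed as R ↔ (S ↑ (Q ↑ ¬P))

¬P = ¬T = F
Q ↑ ¬P = T ↑ F = T
S ↑ (Q ↑ ¬P) = T ↑ T = F
R ↔ (S ↑ (Q ↑ ¬P)) = T ↔ F = F
So S1 is false.

S2: In symbols: P ∧ (¬S ↓ R)

¬S = ¬T = F
¬S ↓ R = F ↓ T = F
P ∧ (¬S ↓ R) = T ∧ F = F
Thus S2 is false.

S3: Formalization: (S ⊕ P) → (Q ↓ (¬R ⊕ Q))

S ⊕ P = T ⊕ T = F
¬R = ¬T = F
¬R ⊕ Q = F ⊕ T = T
Q ↓ (¬R ⊕ Q) = T ↓ T = F
(S ⊕ P) → (Q ↓ (¬R ⊕ Q)) = F → F = T
So S3 is true.

True statements: 1 (S3).

1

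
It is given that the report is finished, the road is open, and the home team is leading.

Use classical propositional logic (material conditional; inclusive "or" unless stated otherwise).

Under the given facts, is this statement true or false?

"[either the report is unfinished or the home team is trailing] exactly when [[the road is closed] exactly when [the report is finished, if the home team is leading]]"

Let P = "the report is finished" (T), R = "the home team is leading" (T), Q = "the road is closed" (F).
This is (¬P ∨ ¬R) ↔ (Q ↔ (R → P)).

¬P = ¬T = F
¬R = ¬T = F
¬P ∨ ¬R = F ∨ F = F
R → P = T → T = T
Q ↔ (R → P) = F ↔ T = F
(¬P ∨ ¬R) ↔ (Q ↔ (R → P)) = F ↔ F = T

true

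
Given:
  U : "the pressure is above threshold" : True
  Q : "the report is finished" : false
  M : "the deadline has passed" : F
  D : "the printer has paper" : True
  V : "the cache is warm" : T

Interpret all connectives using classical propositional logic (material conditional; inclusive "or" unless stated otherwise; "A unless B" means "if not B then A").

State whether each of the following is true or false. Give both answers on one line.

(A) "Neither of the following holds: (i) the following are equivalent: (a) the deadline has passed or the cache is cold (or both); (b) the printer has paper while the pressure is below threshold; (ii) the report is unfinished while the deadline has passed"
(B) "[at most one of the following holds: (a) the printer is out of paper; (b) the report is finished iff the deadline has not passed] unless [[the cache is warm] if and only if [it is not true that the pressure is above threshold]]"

(A): This is ((M ∨ ¬V) ↔ (D ∧ ¬U)) ↓ (¬Q ∧ M).

¬V = ¬T = F
M ∨ ¬V = F ∨ F = F
¬U = ¬T = F
D ∧ ¬U = T ∧ F = F
(M ∨ ¬V) ↔ (D ∧ ¬U) = F ↔ F = T
¬Q = ¬F = T
¬Q ∧ M = T ∧ F = F
((M ∨ ¬V) ↔ (D ∧ ¬U)) ↓ (¬Q ∧ M) = T ↓ F = F
Hence (A) is false.

(B): In symbols: (¬D ↑ (Q ↔ ¬M)) ∨ (V ↔ ¬U)

¬D = ¬T = F
¬M = ¬F = T
Q ↔ ¬M = F ↔ T = F
¬D ↑ (Q ↔ ¬M) = F ↑ F = T
¬U = ¬T = F
V ↔ ¬U = T ↔ F = F
(¬D ↑ (Q ↔ ¬M)) ∨ (V ↔ ¬U) = T ∨ F = T
So (B) is true.

(A) F, (B) T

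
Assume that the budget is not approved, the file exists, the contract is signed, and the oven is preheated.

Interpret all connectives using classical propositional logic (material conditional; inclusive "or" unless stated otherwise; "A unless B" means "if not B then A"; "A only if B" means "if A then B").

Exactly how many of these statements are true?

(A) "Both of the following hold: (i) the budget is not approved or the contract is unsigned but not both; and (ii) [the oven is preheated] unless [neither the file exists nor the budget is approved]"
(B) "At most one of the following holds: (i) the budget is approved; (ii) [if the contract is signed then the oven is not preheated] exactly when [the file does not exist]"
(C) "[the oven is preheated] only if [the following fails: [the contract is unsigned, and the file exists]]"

3

Let P = "the budget is approved" (F), R = "the contract is signed" (T), S = "the oven is preheated" (T), Q = "the file exists" (T).

(A): Formalization: (~P xor ~R) & (S | (Q nor P))

~P = ~F = T
~R = ~T = F
~P xor ~R = T xor F = T
Q nor P = T nor F = F
S | (Q nor P) = T | F = T
(~P xor ~R) & (S | (Q nor P)) = T & T = T
Thus (A) is true.

(B): This is P nand ((R -> ~S) <-> ~Q).

~S = ~T = F
R -> ~S = T -> F = F
~Q = ~T = F
(R -> ~S) <-> ~Q = F <-> F = T
P nand ((R -> ~S) <-> ~Q) = F nand T = T
So (B) is true.

(C): Formalization: S -> ~(~R & Q)

~R = ~T = F
~R & Q = F & T = F
~(~R & Q) = ~F = T
S -> ~(~R & Q) = T -> T = T
So (C) is true.

3 of the 3 statements are true ((A), (B), (C)).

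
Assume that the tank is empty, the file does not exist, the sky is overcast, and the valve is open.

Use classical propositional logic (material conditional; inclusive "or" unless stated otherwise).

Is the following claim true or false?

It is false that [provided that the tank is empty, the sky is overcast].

The statement is false.

Let P = "the tank is full" (F), R = "the sky is overcast" (T).
Formalization: ¬(¬P → R)

¬P = ¬F = T
¬P → R = T → T = T
¬(¬P → R) = ¬T = F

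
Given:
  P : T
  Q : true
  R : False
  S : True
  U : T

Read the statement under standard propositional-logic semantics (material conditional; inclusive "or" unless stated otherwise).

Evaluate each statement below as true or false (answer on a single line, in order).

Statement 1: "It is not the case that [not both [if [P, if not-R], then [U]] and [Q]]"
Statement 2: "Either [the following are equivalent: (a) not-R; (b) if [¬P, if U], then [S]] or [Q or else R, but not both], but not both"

Statement 1: Formalization: ~(((~R -> P) -> U) nand Q)

~R = ~F = T
~R -> P = T -> T = T
(~R -> P) -> U = T -> T = T
((~R -> P) -> U) nand Q = T nand T = F
~(((~R -> P) -> U) nand Q) = ~F = T
Thus Statement 1 is true.

Statement 2: Parsed as (~R <-> ((U -> ~P) -> S)) xor (Q xor R)

~R = ~F = T
~P = ~T = F
U -> ~P = T -> F = F
(U -> ~P) -> S = F -> T = T
~R <-> ((U -> ~P) -> S) = T <-> T = T
Q xor R = T xor F = T
(~R <-> ((U -> ~P) -> S)) xor (Q xor R) = T xor T = F
Hence Statement 2 is false.

Statement 1 T; Statement 2 F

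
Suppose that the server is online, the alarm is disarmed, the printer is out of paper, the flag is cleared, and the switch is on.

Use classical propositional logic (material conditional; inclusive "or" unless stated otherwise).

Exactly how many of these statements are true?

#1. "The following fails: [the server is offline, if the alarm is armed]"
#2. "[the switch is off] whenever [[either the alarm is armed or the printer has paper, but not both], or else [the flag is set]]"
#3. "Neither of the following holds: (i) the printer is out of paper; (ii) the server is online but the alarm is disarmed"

Let Q = "the alarm is armed" (F), P = "the server is online" (T), R = "the printer has paper" (F), S = "the flag is set" (F), U = "the switch is on" (T).

#1: In symbols: ~(Q -> ~P)

~P = ~T = F
Q -> ~P = F -> F = T
~(Q -> ~P) = ~T = F
Hence #1 is false.

#2: This is ((Q xor R) | S) -> ~U.

Q xor R = F xor F = F
(Q xor R) | S = F | F = F
~U = ~T = F
((Q xor R) | S) -> ~U = F -> F = T
Hence #2 is true.

#3: Parsed as ~R nor (P & ~Q)

~R = ~F = T
~Q = ~F = T
P & ~Q = T & T = T
~R nor (P & ~Q) = T nor T = F
Thus #3 is false.

Count: 1.

1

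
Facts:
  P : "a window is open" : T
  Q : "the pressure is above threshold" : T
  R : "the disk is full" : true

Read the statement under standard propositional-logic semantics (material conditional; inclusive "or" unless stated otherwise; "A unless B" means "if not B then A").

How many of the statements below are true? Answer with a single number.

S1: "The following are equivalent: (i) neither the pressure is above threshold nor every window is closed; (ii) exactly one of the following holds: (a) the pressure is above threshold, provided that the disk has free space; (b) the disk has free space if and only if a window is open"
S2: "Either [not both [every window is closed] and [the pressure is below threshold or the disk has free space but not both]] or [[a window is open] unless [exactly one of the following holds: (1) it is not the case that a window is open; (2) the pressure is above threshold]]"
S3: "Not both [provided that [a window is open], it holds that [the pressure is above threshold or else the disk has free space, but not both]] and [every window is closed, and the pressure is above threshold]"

S1: Parsed as (Q nor not P) iff ((not R -> Q) xor (not R iff P))

not P = not True = False
Q nor not P = True nor False = False
not R = not True = False
not R -> Q = False -> True = True
not R = not True = False
not R iff P = False iff True = False
(not R -> Q) xor (not R iff P) = True xor False = True
(Q nor not P) iff ((not R -> Q) xor (not R iff P)) = False iff True = False
Thus S1 is false.

S2: Parsed as (not P nand (not Q xor not R)) or (P or (not P xor Q))

not P = not True = False
not Q = not True = False
not R = not True = False
not Q xor not R = False xor False = False
not P nand (not Q xor not R) = False nand False = True
not P = not True = False
not P xor Q = False xor True = True
P or (not P xor Q) = True or True = True
(not P nand (not Q xor not R)) or (P or (not P xor Q)) = True or True = True
So S2 is true.

S3: Parsed as (P -> (Q xor not R)) nand (not P and Q)

not R = not True = False
Q xor not R = True xor False = True
P -> (Q xor not R) = True -> True = True
not P = not True = False
not P and Q = False and True = False
(P -> (Q xor not R)) nand (not P and Q) = True nand False = True
Thus S3 is true.

True statements: 2 (S2, S3).

2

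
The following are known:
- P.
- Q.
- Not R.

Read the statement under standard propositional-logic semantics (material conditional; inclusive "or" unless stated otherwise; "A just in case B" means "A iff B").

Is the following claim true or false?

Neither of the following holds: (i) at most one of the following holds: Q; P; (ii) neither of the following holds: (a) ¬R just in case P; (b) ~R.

True.

Parsed as (Q nand P) nor ((~R <-> P) nor ~R)

Q nand P = T nand T = F
~R = ~F = T
~R <-> P = T <-> T = T
~R = ~F = T
(~R <-> P) nor ~R = T nor T = F
(Q nand P) nor ((~R <-> P) nor ~R) = F nor F = T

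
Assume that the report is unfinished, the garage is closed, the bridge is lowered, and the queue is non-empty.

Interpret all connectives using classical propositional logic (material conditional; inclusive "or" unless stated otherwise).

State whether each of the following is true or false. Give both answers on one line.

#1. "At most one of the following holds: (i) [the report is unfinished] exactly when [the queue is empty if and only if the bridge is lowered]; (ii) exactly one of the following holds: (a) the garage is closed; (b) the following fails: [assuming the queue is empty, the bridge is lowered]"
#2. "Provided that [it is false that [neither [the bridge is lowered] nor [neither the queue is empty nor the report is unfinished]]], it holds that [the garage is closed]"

Let D = "the report is finished" (F), G = "the queue is empty" (F), P = "the bridge is raised" (F), N = "the garage is closed" (T).

#1: This is (~D <-> (G <-> ~P)) nand (N xor ~(G -> ~P)).

~D = ~F = T
~P = ~F = T
G <-> ~P = F <-> T = F
~D <-> (G <-> ~P) = T <-> F = F
~P = ~F = T
G -> ~P = F -> T = T
~(G -> ~P) = ~T = F
N xor ~(G -> ~P) = T xor F = T
(~D <-> (G <-> ~P)) nand (N xor ~(G -> ~P)) = F nand T = T
Thus #1 is true.

#2: Parsed as ~(~P nor (G nor ~D)) -> N

~P = ~F = T
~D = ~F = T
G nor ~D = F nor T = F
~P nor (G nor ~D) = T nor F = F
~(~P nor (G nor ~D)) = ~F = T
~(~P nor (G nor ~D)) -> N = T -> T = T
So #2 is true.

#1 true; #2 true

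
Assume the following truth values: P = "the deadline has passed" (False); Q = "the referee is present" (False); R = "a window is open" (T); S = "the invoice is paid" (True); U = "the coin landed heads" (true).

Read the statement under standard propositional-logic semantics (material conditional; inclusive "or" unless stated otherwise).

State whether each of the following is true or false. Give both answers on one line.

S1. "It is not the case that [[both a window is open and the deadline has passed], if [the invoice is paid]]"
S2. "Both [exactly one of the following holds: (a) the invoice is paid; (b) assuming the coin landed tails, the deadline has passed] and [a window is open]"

S1: Formalization: ~(S -> (R & P))

R & P = T & F = F
S -> (R & P) = T -> F = F
~(S -> (R & P)) = ~F = T
So S1 is true.

S2: Formalization: (S xor (~U -> P)) & R

~U = ~T = F
~U -> P = F -> F = T
S xor (~U -> P) = T xor T = F
(S xor (~U -> P)) & R = F & T = F
Hence S2 is false.

S1 T / S2 F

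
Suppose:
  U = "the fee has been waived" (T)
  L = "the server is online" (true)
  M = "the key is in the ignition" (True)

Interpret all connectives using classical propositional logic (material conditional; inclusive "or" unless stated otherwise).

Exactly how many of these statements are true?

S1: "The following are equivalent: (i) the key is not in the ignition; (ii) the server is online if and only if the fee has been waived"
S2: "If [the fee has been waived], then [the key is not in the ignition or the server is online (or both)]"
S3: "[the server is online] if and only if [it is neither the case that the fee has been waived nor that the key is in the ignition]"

S1: Parsed as not M iff (L iff U)

not M = not True = False
L iff U = True iff True = True
not M iff (L iff U) = False iff True = False
So S1 is false.

S2: In symbols: U -> (not M or L)

not M = not True = False
not M or L = False or True = True
U -> (not M or L) = True -> True = True
Thus S2 is true.

S3: Parsed as L iff (U nor M)

U nor M = True nor True = False
L iff (U nor M) = True iff False = False
So S3 is false.

1 of the 3 statements is true (S2).

1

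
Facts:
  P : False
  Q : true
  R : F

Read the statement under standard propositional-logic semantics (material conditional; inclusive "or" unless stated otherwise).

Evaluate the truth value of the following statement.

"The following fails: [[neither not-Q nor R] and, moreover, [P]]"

True

Formalization: not ((not Q nor R) and P)

not Q = not True = False
not Q nor R = False nor False = True
(not Q nor R) and P = True and False = False
not ((not Q nor R) and P) = not False = True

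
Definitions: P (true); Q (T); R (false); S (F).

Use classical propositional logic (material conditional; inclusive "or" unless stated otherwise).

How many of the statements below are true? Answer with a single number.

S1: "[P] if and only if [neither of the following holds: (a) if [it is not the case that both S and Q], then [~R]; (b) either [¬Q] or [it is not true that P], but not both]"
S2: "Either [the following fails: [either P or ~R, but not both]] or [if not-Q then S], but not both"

S1: In symbols: P ↔ (((S ↑ Q) → ¬R) ↓ (¬Q ⊕ ¬P))

S ↑ Q = F ↑ T = T
¬R = ¬F = T
(S ↑ Q) → ¬R = T → T = T
¬Q = ¬T = F
¬P = ¬T = F
¬Q ⊕ ¬P = F ⊕ F = F
((S ↑ Q) → ¬R) ↓ (¬Q ⊕ ¬P) = T ↓ F = F
P ↔ (((S ↑ Q) → ¬R) ↓ (¬Q ⊕ ¬P)) = T ↔ F = F
Hence S1 is false.

S2: Parsed as ¬(P ⊕ ¬R) ⊕ (¬Q → S)

¬R = ¬F = T
P ⊕ ¬R = T ⊕ T = F
¬(P ⊕ ¬R) = ¬F = T
¬Q = ¬T = F
¬Q → S = F → F = T
¬(P ⊕ ¬R) ⊕ (¬Q → S) = T ⊕ T = F
So S2 is false.

True statements: 0 (none).

0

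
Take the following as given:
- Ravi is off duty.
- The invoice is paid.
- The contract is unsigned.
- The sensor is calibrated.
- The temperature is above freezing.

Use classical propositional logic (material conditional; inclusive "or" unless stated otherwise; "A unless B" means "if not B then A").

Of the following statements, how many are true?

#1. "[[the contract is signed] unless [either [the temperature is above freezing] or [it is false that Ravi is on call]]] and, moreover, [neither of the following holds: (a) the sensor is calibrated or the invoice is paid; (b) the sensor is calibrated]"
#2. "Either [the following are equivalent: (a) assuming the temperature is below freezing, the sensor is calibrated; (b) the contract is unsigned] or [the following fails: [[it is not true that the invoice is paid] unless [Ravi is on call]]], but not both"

0

Let R = "the contract is signed" (F), U = "the temperature is below freezing" (F), P = "Ravi is on call" (F), S = "the sensor is calibrated" (T), Q = "the invoice is paid" (T).

#1: This is (R ∨ (¬U ∨ ¬P)) ∧ ((S ∨ Q) ↓ S).

¬U = ¬F = T
¬P = ¬F = T
¬U ∨ ¬P = T ∨ T = T
R ∨ (¬U ∨ ¬P) = F ∨ T = T
S ∨ Q = T ∨ T = T
(S ∨ Q) ↓ S = T ↓ T = F
(R ∨ (¬U ∨ ¬P)) ∧ ((S ∨ Q) ↓ S) = T ∧ F = F
Hence #1 is false.

#2: Formalization: ((U → S) ↔ ¬R) ⊕ ¬(¬Q ∨ P)

U → S = F → T = T
¬R = ¬F = T
(U → S) ↔ ¬R = T ↔ T = T
¬Q = ¬T = F
¬Q ∨ P = F ∨ F = F
¬(¬Q ∨ P) = ¬F = T
((U → S) ↔ ¬R) ⊕ ¬(¬Q ∨ P) = T ⊕ T = F
So #2 is false.

Count: 0.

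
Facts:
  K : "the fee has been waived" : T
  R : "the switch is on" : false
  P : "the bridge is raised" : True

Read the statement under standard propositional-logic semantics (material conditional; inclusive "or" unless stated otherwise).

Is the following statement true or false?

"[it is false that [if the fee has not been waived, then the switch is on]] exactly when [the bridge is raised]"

False

Formalization: ~(~K -> R) <-> P

~K = ~T = F
~K -> R = F -> F = T
~(~K -> R) = ~T = F
~(~K -> R) <-> P = F <-> T = F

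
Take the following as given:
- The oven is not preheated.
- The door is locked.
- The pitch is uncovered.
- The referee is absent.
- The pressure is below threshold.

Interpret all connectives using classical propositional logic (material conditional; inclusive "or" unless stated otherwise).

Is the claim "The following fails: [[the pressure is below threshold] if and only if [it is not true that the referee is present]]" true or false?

Let M = "the pressure is above threshold" (F), Q = "the referee is present" (F).
Formalization: ~(~M <-> ~Q)

~M = ~F = T
~Q = ~F = T
~M <-> ~Q = T <-> T = T
~(~M <-> ~Q) = ~T = F

false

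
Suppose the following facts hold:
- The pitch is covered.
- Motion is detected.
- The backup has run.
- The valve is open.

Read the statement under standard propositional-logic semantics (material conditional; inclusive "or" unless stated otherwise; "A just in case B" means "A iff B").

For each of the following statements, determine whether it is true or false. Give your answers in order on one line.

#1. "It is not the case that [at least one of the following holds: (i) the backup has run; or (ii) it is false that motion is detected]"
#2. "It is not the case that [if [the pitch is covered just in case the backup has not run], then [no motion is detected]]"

Let R = "the backup has run" (T), Q = "motion is detected" (T), P = "the pitch is covered" (T).

#1: In symbols: ~(R | ~Q)

~Q = ~T = F
R | ~Q = T | F = T
~(R | ~Q) = ~T = F
Hence #1 is false.

#2: This is ~((P <-> ~R) -> ~Q).

~R = ~T = F
P <-> ~R = T <-> F = F
~Q = ~T = F
(P <-> ~R) -> ~Q = F -> F = T
~((P <-> ~R) -> ~Q) = ~T = F
Hence #2 is false.

#1 F, #2 F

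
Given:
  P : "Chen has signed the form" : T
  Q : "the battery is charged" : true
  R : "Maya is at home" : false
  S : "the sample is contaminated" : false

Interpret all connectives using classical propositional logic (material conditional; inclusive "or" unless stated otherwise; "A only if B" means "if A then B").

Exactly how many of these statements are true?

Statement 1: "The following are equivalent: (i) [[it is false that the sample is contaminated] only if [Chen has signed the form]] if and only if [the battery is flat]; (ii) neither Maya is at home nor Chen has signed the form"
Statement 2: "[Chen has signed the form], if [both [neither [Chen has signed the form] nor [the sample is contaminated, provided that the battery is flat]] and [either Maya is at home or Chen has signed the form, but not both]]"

Statement 1: In symbols: ((~S -> P) <-> ~Q) <-> (R nor P)

~S = ~F = T
~S -> P = T -> T = T
~Q = ~T = F
(~S -> P) <-> ~Q = T <-> F = F
R nor P = F nor T = F
((~S -> P) <-> ~Q) <-> (R nor P) = F <-> F = T
So Statement 1 is true.

Statement 2: Parsed as ((P nor (~Q -> S)) & (R xor P)) -> P

~Q = ~T = F
~Q -> S = F -> F = T
P nor (~Q -> S) = T nor T = F
R xor P = F xor T = T
(P nor (~Q -> S)) & (R xor P) = F & T = F
((P nor (~Q -> S)) & (R xor P)) -> P = F -> T = T
Thus Statement 2 is true.

2 of the 2 statements are true (Statement 1, Statement 2).

2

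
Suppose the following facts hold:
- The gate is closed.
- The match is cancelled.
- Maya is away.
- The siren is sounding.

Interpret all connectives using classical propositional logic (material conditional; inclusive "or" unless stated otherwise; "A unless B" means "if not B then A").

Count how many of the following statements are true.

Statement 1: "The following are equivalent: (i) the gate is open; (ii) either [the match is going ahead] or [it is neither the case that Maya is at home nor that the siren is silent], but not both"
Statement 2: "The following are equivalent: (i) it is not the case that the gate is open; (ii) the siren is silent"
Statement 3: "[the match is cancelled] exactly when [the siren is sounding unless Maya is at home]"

1

Let P = "the gate is open" (F), Q = "the match is cancelled" (T), R = "Maya is at home" (F), S = "the siren is sounding" (T).

Statement 1: Formalization: P ↔ (¬Q ⊕ (R ↓ ¬S))

¬Q = ¬T = F
¬S = ¬T = F
R ↓ ¬S = F ↓ F = T
¬Q ⊕ (R ↓ ¬S) = F ⊕ T = T
P ↔ (¬Q ⊕ (R ↓ ¬S)) = F ↔ T = F
So Statement 1 is false.

Statement 2: Formalization: ¬P ↔ ¬S

¬P = ¬F = T
¬S = ¬T = F
¬P ↔ ¬S = T ↔ F = F
Thus Statement 2 is false.

Statement 3: This is Q ↔ (S ∨ R).

S ∨ R = T ∨ F = T
Q ↔ (S ∨ R) = T ↔ T = T
Hence Statement 3 is true.

True statements: 1.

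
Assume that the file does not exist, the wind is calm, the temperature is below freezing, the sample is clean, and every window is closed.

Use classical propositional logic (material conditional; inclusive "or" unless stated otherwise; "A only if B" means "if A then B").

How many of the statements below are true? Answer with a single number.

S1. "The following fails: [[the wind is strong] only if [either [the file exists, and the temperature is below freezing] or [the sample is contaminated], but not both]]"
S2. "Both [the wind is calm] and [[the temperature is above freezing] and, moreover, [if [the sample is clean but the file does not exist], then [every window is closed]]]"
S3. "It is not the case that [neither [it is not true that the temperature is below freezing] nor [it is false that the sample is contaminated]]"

Let P = "the wind is strong" (F), K = "the file exists" (F), V = "the temperature is below freezing" (T), Q = "the sample is contaminated" (F), G = "a window is open" (F).

S1: Parsed as ~(P -> ((K & V) xor Q))

K & V = F & T = F
(K & V) xor Q = F xor F = F
P -> ((K & V) xor Q) = F -> F = T
~(P -> ((K & V) xor Q)) = ~T = F
So S1 is false.

S2: In symbols: ~P & (~V & ((~Q & ~K) -> ~G))

~P = ~F = T
~V = ~T = F
~Q = ~F = T
~K = ~F = T
~Q & ~K = T & T = T
~G = ~F = T
(~Q & ~K) -> ~G = T -> T = T
~V & ((~Q & ~K) -> ~G) = F & T = F
~P & (~V & ((~Q & ~K) -> ~G)) = T & F = F
So S2 is false.

S3: Parsed as ~(~V nor ~Q)

~V = ~T = F
~Q = ~F = T
~V nor ~Q = F nor T = F
~(~V nor ~Q) = ~F = T
So S3 is true.

True statements: 1 (S3).

1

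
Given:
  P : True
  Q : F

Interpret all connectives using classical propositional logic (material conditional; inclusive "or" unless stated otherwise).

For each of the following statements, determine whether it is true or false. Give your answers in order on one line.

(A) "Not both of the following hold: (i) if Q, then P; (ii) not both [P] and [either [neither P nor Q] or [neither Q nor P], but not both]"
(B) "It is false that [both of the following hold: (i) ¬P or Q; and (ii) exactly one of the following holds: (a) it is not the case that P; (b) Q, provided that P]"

(A): Formalization: (Q → P) ↑ (P ↑ ((P ↓ Q) ⊕ (Q ↓ P)))

Q → P = F → T = T
P ↓ Q = T ↓ F = F
Q ↓ P = F ↓ T = F
(P ↓ Q) ⊕ (Q ↓ P) = F ⊕ F = F
P ↑ ((P ↓ Q) ⊕ (Q ↓ P)) = T ↑ F = T
(Q → P) ↑ (P ↑ ((P ↓ Q) ⊕ (Q ↓ P))) = T ↑ T = F
Thus (A) is false.

(B): This is ¬((¬P ∨ Q) ∧ (¬P ⊕ (P → Q))).

¬P = ¬T = F
¬P ∨ Q = F ∨ F = F
¬P = ¬T = F
P → Q = T → F = F
¬P ⊕ (P → Q) = F ⊕ F = F
(¬P ∨ Q) ∧ (¬P ⊕ (P → Q)) = F ∧ F = F
¬((¬P ∨ Q) ∧ (¬P ⊕ (P → Q))) = ¬F = T
Hence (B) is true.

(A) False, (B) True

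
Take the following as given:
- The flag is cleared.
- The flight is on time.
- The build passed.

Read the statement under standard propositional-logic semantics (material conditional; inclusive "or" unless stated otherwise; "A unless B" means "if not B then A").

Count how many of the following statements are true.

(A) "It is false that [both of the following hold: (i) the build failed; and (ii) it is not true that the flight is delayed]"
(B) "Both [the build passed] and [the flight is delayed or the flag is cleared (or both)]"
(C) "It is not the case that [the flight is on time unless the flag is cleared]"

2

Let N = "the build passed" (True), K = "the flight is delayed" (False), W = "the flag is set" (False).

(A): Formalization: not (not N and not K)

not N = not True = False
not K = not False = True
not N and not K = False and True = False
not (not N and not K) = not False = True
Thus (A) is true.

(B): Parsed as N and (K or not W)

not W = not False = True
K or not W = False or True = True
N and (K or not W) = True and True = True
Thus (B) is true.

(C): Formalization: not (not K or not W)

not K = not False = True
not W = not False = True
not K or not W = True or True = True
not (not K or not W) = not True = False
So (C) is false.

2 of the 3 statements are true ((A), (B)).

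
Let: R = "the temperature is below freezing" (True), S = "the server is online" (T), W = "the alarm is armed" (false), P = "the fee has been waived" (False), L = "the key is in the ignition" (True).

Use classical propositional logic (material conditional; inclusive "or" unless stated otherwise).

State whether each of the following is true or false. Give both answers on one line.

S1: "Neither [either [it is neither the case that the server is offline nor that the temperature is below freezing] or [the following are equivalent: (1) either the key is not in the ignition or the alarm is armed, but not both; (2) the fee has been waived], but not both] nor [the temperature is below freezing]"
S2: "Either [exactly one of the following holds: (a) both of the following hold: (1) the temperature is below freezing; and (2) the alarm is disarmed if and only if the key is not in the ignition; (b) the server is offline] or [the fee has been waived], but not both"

S1 false, S2 false

S1: In symbols: ((¬S ↓ R) ⊕ ((¬L ⊕ W) ↔ P)) ↓ R

¬S = ¬T = F
¬S ↓ R = F ↓ T = F
¬L = ¬T = F
¬L ⊕ W = F ⊕ F = F
(¬L ⊕ W) ↔ P = F ↔ F = T
(¬S ↓ R) ⊕ ((¬L ⊕ W) ↔ P) = F ⊕ T = T
((¬S ↓ R) ⊕ ((¬L ⊕ W) ↔ P)) ↓ R = T ↓ T = F
Hence S1 is false.

S2: In symbols: ((R ∧ (¬W ↔ ¬L)) ⊕ ¬S) ⊕ P

¬W = ¬F = T
¬L = ¬T = F
¬W ↔ ¬L = T ↔ F = F
R ∧ (¬W ↔ ¬L) = T ∧ F = F
¬S = ¬T = F
(R ∧ (¬W ↔ ¬L)) ⊕ ¬S = F ⊕ F = F
((R ∧ (¬W ↔ ¬L)) ⊕ ¬S) ⊕ P = F ⊕ F = F
Hence S2 is false.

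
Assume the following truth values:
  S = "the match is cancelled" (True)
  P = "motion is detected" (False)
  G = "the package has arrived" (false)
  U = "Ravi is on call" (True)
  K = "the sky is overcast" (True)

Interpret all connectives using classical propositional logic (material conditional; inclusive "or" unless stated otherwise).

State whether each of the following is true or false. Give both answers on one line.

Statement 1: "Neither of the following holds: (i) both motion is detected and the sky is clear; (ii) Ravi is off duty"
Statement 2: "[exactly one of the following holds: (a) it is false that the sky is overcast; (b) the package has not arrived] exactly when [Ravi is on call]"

Statement 1: In symbols: (P & ~K) nor ~U

~K = ~T = F
P & ~K = F & F = F
~U = ~T = F
(P & ~K) nor ~U = F nor F = T
Thus Statement 1 is true.

Statement 2: In symbols: (~K xor ~G) <-> U

~K = ~T = F
~G = ~F = T
~K xor ~G = F xor T = T
(~K xor ~G) <-> U = T <-> T = T
Hence Statement 2 is true.

Statement 1 true; Statement 2 true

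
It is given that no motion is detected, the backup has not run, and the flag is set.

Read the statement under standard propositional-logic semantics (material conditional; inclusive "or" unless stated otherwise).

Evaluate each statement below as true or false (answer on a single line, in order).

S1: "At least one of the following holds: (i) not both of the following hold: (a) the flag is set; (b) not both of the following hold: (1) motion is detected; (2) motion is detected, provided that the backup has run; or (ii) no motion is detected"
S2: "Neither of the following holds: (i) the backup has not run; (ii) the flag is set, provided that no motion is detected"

S1 true, S2 false

Let R = "the flag is set" (T), P = "motion is detected" (F), Q = "the backup has run" (F).

S1: In symbols: (R nand (P nand (Q -> P))) | ~P

Q -> P = F -> F = T
P nand (Q -> P) = F nand T = T
R nand (P nand (Q -> P)) = T nand T = F
~P = ~F = T
(R nand (P nand (Q -> P))) | ~P = F | T = T
So S1 is true.

S2: This is ~Q nor (~P -> R).

~Q = ~F = T
~P = ~F = T
~P -> R = T -> T = T
~Q nor (~P -> R) = T nor T = F
So S2 is false.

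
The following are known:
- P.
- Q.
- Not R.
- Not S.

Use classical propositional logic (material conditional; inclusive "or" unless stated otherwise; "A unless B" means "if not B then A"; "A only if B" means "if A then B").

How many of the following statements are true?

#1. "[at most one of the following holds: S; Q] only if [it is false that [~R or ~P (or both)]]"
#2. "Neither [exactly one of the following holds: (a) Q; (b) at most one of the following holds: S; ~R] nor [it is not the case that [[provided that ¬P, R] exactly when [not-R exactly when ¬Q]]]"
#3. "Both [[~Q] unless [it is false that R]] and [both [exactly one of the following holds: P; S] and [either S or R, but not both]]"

#1: Formalization: (S ↑ Q) → ¬(¬R ∨ ¬P)

S ↑ Q = F ↑ T = T
¬R = ¬F = T
¬P = ¬T = F
¬R ∨ ¬P = T ∨ F = T
¬(¬R ∨ ¬P) = ¬T = F
(S ↑ Q) → ¬(¬R ∨ ¬P) = T → F = F
So #1 is false.

#2: In symbols: (Q ⊕ (S ↑ ¬R)) ↓ ¬((¬P → R) ↔ (¬R ↔ ¬Q))

¬R = ¬F = T
S ↑ ¬R = F ↑ T = T
Q ⊕ (S ↑ ¬R) = T ⊕ T = F
¬P = ¬T = F
¬P → R = F → F = T
¬R = ¬F = T
¬Q = ¬T = F
¬R ↔ ¬Q = T ↔ F = F
(¬P → R) ↔ (¬R ↔ ¬Q) = T ↔ F = F
¬((¬P → R) ↔ (¬R ↔ ¬Q)) = ¬F = T
(Q ⊕ (S ↑ ¬R)) ↓ ¬((¬P → R) ↔ (¬R ↔ ¬Q)) = F ↓ T = F
Thus #2 is false.

#3: This is (¬Q ∨ ¬R) ∧ ((P ⊕ S) ∧ (S ⊕ R)).

¬Q = ¬T = F
¬R = ¬F = T
¬Q ∨ ¬R = F ∨ T = T
P ⊕ S = T ⊕ F = T
S ⊕ R = F ⊕ F = F
(P ⊕ S) ∧ (S ⊕ R) = T ∧ F = F
(¬Q ∨ ¬R) ∧ ((P ⊕ S) ∧ (S ⊕ R)) = T ∧ F = F
Thus #3 is false.

Count: 0.

0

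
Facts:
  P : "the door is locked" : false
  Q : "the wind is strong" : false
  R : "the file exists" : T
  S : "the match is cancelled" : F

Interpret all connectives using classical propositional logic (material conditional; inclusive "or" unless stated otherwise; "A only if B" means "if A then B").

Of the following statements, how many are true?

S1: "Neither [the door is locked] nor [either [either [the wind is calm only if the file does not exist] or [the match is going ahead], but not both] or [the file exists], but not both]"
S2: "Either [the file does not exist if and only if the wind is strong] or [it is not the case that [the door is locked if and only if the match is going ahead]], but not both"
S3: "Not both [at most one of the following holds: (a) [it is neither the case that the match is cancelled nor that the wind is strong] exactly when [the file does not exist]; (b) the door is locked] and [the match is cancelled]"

S1: This is P nor (((not Q -> not R) xor not S) xor R).

not Q = not False = True
not R = not True = False
not Q -> not R = True -> False = False
not S = not False = True
(not Q -> not R) xor not S = False xor True = True
((not Q -> not R) xor not S) xor R = True xor True = False
P nor (((not Q -> not R) xor not S) xor R) = False nor False = True
Hence S1 is true.

S2: This is (not R iff Q) xor not (P iff not S).

not R = not True = False
not R iff Q = False iff False = True
not S = not False = True
P iff not S = False iff True = False
not (P iff not S) = not False = True
(not R iff Q) xor not (P iff not S) = True xor True = False
Thus S2 is false.

S3: In symbols: (((S nor Q) iff not R) nand P) nand S

S nor Q = False nor False = True
not R = not True = False
(S nor Q) iff not R = True iff False = False
((S nor Q) iff not R) nand P = False nand False = True
(((S nor Q) iff not R) nand P) nand S = True nand False = True
So S3 is true.

True statements: 2 (S1, S3).

2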